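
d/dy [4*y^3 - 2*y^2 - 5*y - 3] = 12*y^2 - 4*y - 5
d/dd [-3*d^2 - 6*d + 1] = -6*d - 6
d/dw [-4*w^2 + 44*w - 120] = 44 - 8*w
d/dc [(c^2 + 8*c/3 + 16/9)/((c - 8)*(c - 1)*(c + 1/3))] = (-27*c^4 - 144*c^3 + 615*c^2 + 976*c - 48)/(3*(9*c^6 - 156*c^5 + 766*c^4 - 732*c^3 - 191*c^2 + 240*c + 64))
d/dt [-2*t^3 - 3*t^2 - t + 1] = -6*t^2 - 6*t - 1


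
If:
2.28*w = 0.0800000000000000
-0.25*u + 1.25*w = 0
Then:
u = 0.18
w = 0.04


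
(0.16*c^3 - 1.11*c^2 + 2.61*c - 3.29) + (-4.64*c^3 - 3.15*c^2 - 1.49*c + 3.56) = -4.48*c^3 - 4.26*c^2 + 1.12*c + 0.27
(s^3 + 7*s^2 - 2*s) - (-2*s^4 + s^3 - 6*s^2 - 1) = 2*s^4 + 13*s^2 - 2*s + 1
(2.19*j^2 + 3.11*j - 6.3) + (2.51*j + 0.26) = 2.19*j^2 + 5.62*j - 6.04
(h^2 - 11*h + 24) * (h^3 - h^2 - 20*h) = h^5 - 12*h^4 + 15*h^3 + 196*h^2 - 480*h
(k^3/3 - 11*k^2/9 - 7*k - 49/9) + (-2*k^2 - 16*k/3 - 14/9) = k^3/3 - 29*k^2/9 - 37*k/3 - 7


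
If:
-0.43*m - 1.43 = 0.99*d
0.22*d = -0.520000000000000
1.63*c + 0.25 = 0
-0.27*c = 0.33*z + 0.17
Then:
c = -0.15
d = -2.36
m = 2.12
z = -0.39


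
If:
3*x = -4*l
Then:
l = -3*x/4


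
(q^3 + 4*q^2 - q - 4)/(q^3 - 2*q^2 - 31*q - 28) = (q - 1)/(q - 7)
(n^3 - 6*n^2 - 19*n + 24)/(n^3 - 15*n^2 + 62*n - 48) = (n + 3)/(n - 6)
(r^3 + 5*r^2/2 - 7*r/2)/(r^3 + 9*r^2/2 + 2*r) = (2*r^2 + 5*r - 7)/(2*r^2 + 9*r + 4)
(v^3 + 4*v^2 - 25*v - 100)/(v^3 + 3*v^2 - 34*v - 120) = (v - 5)/(v - 6)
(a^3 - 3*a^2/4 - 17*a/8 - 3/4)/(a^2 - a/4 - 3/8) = (4*a^2 - 5*a - 6)/(4*a - 3)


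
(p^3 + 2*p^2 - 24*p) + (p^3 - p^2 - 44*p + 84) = 2*p^3 + p^2 - 68*p + 84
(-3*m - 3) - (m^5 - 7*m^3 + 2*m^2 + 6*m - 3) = -m^5 + 7*m^3 - 2*m^2 - 9*m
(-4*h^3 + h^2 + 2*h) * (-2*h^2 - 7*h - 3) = 8*h^5 + 26*h^4 + h^3 - 17*h^2 - 6*h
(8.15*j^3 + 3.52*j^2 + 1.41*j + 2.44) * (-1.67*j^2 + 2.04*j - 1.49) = -13.6105*j^5 + 10.7476*j^4 - 7.3174*j^3 - 6.4432*j^2 + 2.8767*j - 3.6356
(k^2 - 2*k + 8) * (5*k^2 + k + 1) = 5*k^4 - 9*k^3 + 39*k^2 + 6*k + 8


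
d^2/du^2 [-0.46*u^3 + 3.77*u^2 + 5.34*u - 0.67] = 7.54 - 2.76*u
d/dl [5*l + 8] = 5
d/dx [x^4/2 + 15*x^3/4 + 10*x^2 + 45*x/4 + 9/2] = 2*x^3 + 45*x^2/4 + 20*x + 45/4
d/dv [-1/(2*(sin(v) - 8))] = cos(v)/(2*(sin(v) - 8)^2)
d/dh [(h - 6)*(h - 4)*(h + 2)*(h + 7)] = 4*h^3 - 3*h^2 - 104*h + 76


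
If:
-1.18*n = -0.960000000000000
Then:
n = 0.81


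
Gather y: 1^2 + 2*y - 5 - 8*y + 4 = -6*y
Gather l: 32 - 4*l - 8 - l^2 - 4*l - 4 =-l^2 - 8*l + 20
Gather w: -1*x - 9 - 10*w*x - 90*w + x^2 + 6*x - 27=w*(-10*x - 90) + x^2 + 5*x - 36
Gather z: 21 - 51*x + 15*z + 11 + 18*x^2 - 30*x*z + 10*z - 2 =18*x^2 - 51*x + z*(25 - 30*x) + 30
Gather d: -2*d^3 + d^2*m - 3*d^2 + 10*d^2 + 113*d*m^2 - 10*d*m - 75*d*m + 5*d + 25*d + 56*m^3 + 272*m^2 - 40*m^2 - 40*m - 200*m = -2*d^3 + d^2*(m + 7) + d*(113*m^2 - 85*m + 30) + 56*m^3 + 232*m^2 - 240*m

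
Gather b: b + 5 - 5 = b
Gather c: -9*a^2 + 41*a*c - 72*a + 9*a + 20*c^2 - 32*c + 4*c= -9*a^2 - 63*a + 20*c^2 + c*(41*a - 28)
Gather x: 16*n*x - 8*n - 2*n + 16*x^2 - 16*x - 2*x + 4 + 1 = -10*n + 16*x^2 + x*(16*n - 18) + 5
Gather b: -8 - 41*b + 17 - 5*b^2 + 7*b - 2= -5*b^2 - 34*b + 7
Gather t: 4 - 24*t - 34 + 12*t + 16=-12*t - 14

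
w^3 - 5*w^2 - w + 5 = (w - 5)*(w - 1)*(w + 1)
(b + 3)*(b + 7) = b^2 + 10*b + 21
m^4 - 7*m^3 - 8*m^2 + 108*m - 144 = (m - 6)*(m - 3)*(m - 2)*(m + 4)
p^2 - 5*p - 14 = (p - 7)*(p + 2)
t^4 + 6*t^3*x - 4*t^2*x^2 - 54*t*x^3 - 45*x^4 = (t - 3*x)*(t + x)*(t + 3*x)*(t + 5*x)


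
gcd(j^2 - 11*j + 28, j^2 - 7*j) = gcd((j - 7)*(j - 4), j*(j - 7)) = j - 7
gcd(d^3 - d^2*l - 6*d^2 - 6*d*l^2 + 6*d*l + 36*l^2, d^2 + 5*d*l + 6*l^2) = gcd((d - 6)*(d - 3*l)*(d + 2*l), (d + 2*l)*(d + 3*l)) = d + 2*l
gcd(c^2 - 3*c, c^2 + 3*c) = c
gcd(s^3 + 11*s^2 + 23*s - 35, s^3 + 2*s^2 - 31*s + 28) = s^2 + 6*s - 7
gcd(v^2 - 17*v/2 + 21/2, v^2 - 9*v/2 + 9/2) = v - 3/2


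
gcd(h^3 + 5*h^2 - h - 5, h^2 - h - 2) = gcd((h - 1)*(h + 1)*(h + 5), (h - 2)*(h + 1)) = h + 1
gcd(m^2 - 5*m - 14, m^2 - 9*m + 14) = m - 7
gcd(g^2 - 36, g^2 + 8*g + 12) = g + 6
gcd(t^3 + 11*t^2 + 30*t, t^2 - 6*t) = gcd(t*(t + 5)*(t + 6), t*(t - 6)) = t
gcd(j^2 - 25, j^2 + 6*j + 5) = j + 5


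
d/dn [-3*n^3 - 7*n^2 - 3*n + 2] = -9*n^2 - 14*n - 3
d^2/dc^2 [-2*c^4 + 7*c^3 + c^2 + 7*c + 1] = -24*c^2 + 42*c + 2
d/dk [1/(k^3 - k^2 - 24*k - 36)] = (-3*k^2 + 2*k + 24)/(-k^3 + k^2 + 24*k + 36)^2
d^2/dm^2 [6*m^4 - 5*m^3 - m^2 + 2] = 72*m^2 - 30*m - 2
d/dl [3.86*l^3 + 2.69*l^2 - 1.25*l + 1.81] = 11.58*l^2 + 5.38*l - 1.25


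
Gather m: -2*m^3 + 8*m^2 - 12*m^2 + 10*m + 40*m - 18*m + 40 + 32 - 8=-2*m^3 - 4*m^2 + 32*m + 64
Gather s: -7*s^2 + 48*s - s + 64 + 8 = -7*s^2 + 47*s + 72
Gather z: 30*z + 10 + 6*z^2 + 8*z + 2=6*z^2 + 38*z + 12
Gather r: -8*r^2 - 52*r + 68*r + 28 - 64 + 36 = -8*r^2 + 16*r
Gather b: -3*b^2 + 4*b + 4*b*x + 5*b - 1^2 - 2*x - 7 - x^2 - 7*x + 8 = -3*b^2 + b*(4*x + 9) - x^2 - 9*x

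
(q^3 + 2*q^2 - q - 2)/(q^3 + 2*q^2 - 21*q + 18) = (q^2 + 3*q + 2)/(q^2 + 3*q - 18)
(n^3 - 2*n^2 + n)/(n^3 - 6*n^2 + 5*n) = (n - 1)/(n - 5)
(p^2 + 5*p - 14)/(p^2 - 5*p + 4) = (p^2 + 5*p - 14)/(p^2 - 5*p + 4)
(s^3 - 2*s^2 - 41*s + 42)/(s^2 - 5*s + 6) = (s^3 - 2*s^2 - 41*s + 42)/(s^2 - 5*s + 6)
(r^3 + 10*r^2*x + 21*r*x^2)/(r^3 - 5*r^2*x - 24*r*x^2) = (-r - 7*x)/(-r + 8*x)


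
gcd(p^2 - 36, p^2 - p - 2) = 1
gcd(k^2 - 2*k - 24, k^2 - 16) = k + 4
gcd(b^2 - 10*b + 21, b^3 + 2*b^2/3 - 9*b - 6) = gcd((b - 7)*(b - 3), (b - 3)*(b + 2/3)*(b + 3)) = b - 3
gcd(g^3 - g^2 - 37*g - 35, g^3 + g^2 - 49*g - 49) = g^2 - 6*g - 7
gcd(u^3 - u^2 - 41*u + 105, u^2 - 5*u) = u - 5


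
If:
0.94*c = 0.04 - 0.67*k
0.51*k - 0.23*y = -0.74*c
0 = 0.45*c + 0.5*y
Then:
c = -0.13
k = 0.24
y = 0.12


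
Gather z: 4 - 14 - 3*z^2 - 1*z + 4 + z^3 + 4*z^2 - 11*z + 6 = z^3 + z^2 - 12*z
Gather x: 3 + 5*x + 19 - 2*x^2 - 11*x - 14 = -2*x^2 - 6*x + 8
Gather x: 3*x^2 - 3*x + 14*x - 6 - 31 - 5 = 3*x^2 + 11*x - 42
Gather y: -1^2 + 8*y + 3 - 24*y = 2 - 16*y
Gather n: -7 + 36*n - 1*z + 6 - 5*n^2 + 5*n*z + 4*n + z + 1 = -5*n^2 + n*(5*z + 40)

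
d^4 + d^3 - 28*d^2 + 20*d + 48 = (d - 4)*(d - 2)*(d + 1)*(d + 6)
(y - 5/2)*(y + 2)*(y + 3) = y^3 + 5*y^2/2 - 13*y/2 - 15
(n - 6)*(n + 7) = n^2 + n - 42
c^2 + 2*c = c*(c + 2)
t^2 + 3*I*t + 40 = (t - 5*I)*(t + 8*I)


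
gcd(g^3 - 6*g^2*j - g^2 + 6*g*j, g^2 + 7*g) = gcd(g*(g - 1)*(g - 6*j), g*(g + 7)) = g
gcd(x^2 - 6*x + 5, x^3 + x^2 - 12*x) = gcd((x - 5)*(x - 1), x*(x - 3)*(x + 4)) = 1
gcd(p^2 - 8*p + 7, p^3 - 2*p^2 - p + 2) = p - 1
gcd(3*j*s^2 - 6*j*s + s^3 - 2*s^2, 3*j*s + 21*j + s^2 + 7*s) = 3*j + s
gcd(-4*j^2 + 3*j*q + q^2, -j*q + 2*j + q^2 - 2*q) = -j + q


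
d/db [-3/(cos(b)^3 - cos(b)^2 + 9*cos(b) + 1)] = 3*(-3*cos(b)^2 + 2*cos(b) - 9)*sin(b)/(cos(b)^3 - cos(b)^2 + 9*cos(b) + 1)^2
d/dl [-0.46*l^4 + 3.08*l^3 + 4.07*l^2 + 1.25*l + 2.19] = -1.84*l^3 + 9.24*l^2 + 8.14*l + 1.25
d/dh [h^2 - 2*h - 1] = 2*h - 2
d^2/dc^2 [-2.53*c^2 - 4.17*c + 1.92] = -5.06000000000000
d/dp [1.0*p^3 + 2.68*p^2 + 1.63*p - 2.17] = 3.0*p^2 + 5.36*p + 1.63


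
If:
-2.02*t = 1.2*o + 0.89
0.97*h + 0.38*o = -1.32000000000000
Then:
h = 0.659450171821306*t - 1.07027491408935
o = -1.68333333333333*t - 0.741666666666667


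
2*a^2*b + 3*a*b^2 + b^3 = b*(a + b)*(2*a + b)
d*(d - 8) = d^2 - 8*d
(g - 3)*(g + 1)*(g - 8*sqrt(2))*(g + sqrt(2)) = g^4 - 7*sqrt(2)*g^3 - 2*g^3 - 19*g^2 + 14*sqrt(2)*g^2 + 21*sqrt(2)*g + 32*g + 48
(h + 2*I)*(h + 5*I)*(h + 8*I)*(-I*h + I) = -I*h^4 + 15*h^3 + I*h^3 - 15*h^2 + 66*I*h^2 - 80*h - 66*I*h + 80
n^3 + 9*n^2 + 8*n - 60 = (n - 2)*(n + 5)*(n + 6)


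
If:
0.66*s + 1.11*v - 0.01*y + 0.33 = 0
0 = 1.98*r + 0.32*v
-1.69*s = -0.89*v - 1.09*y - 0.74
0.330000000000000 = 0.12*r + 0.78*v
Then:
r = -0.07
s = -1.28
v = 0.43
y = -3.01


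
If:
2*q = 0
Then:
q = 0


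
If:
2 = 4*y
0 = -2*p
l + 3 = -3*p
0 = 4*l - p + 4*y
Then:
No Solution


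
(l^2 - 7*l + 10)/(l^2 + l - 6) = (l - 5)/(l + 3)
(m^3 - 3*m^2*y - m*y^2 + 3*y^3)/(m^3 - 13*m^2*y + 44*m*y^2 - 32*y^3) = (m^2 - 2*m*y - 3*y^2)/(m^2 - 12*m*y + 32*y^2)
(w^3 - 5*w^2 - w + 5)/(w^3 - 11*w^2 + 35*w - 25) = (w + 1)/(w - 5)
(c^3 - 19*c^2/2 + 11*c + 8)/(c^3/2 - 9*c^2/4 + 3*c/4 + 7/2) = 2*(2*c^2 - 15*c - 8)/(2*c^2 - 5*c - 7)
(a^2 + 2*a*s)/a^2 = (a + 2*s)/a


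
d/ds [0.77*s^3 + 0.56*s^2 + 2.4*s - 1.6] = 2.31*s^2 + 1.12*s + 2.4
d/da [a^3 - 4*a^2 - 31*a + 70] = 3*a^2 - 8*a - 31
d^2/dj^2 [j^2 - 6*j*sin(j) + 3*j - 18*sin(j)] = 6*j*sin(j) + 18*sin(j) - 12*cos(j) + 2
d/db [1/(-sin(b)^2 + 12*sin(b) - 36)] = 2*cos(b)/(sin(b) - 6)^3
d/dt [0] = 0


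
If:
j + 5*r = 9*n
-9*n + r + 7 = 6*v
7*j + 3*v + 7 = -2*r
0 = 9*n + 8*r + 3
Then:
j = -21/13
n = -121/507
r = -18/169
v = 764/507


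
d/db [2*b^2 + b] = 4*b + 1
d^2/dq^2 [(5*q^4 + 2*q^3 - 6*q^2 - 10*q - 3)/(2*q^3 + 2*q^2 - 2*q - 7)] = 4*(4*q^6 + 27*q^5 - 123*q^4 - 96*q^3 + 231*q^2 - 108*q - 104)/(8*q^9 + 24*q^8 - 124*q^6 - 168*q^5 + 108*q^4 + 454*q^3 + 210*q^2 - 294*q - 343)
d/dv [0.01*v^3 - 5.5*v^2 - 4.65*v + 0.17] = 0.03*v^2 - 11.0*v - 4.65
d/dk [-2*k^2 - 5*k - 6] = -4*k - 5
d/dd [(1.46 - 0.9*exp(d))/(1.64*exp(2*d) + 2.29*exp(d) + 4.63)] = (1.476*exp(2*d) - 4.7888*exp(d) - 7.5104)*exp(d)/(2.6896*exp(4*d) + 7.5112*exp(3*d) + 20.4305*exp(2*d) + 21.2054*exp(d) + 21.4369)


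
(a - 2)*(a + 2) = a^2 - 4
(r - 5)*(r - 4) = r^2 - 9*r + 20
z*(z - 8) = z^2 - 8*z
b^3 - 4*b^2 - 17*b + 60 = (b - 5)*(b - 3)*(b + 4)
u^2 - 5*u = u*(u - 5)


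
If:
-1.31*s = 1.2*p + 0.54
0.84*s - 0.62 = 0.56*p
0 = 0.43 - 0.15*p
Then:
No Solution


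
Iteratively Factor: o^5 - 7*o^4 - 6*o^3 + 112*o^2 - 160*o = (o + 4)*(o^4 - 11*o^3 + 38*o^2 - 40*o) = o*(o + 4)*(o^3 - 11*o^2 + 38*o - 40) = o*(o - 5)*(o + 4)*(o^2 - 6*o + 8) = o*(o - 5)*(o - 4)*(o + 4)*(o - 2)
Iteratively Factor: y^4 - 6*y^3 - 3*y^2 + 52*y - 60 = (y - 2)*(y^3 - 4*y^2 - 11*y + 30) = (y - 5)*(y - 2)*(y^2 + y - 6) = (y - 5)*(y - 2)^2*(y + 3)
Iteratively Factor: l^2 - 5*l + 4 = (l - 1)*(l - 4)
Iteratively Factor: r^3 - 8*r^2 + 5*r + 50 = (r - 5)*(r^2 - 3*r - 10) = (r - 5)^2*(r + 2)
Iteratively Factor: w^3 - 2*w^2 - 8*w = (w)*(w^2 - 2*w - 8) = w*(w + 2)*(w - 4)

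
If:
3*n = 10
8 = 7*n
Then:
No Solution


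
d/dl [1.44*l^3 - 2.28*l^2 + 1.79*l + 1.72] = 4.32*l^2 - 4.56*l + 1.79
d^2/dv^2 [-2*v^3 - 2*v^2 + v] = -12*v - 4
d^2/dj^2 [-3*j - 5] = 0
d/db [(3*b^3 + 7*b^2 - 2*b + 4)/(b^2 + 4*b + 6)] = (3*b^4 + 24*b^3 + 84*b^2 + 76*b - 28)/(b^4 + 8*b^3 + 28*b^2 + 48*b + 36)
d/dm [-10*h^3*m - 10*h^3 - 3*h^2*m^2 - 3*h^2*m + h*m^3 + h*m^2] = h*(-10*h^2 - 6*h*m - 3*h + 3*m^2 + 2*m)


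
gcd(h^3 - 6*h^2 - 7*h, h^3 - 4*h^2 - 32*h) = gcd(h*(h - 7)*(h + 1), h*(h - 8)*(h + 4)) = h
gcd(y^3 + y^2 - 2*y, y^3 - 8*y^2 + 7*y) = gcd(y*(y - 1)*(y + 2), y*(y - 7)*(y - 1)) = y^2 - y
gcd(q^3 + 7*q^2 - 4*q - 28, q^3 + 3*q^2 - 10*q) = q - 2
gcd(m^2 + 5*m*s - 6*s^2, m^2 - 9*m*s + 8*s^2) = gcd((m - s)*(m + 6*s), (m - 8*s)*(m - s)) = -m + s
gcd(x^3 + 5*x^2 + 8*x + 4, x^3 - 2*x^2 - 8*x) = x + 2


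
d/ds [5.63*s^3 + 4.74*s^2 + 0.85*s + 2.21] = 16.89*s^2 + 9.48*s + 0.85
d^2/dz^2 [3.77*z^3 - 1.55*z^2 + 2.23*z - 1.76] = 22.62*z - 3.1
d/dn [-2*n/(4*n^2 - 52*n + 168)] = (n^2 - 42)/(2*(n^4 - 26*n^3 + 253*n^2 - 1092*n + 1764))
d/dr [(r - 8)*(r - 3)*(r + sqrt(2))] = 3*r^2 - 22*r + 2*sqrt(2)*r - 11*sqrt(2) + 24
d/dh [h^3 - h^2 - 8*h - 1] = 3*h^2 - 2*h - 8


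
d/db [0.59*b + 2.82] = 0.590000000000000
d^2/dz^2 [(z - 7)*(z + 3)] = 2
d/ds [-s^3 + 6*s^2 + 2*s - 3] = -3*s^2 + 12*s + 2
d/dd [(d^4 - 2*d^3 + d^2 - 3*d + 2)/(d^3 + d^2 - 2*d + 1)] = (d^6 + 2*d^5 - 9*d^4 + 18*d^3 - 11*d^2 - 2*d + 1)/(d^6 + 2*d^5 - 3*d^4 - 2*d^3 + 6*d^2 - 4*d + 1)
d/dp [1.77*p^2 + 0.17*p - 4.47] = 3.54*p + 0.17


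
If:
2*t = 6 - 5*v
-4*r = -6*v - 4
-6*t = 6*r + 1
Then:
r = 29/4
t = -89/12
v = 25/6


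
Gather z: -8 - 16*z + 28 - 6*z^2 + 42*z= -6*z^2 + 26*z + 20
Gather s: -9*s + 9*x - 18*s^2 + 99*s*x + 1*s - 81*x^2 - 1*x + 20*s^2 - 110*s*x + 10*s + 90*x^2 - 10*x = 2*s^2 + s*(2 - 11*x) + 9*x^2 - 2*x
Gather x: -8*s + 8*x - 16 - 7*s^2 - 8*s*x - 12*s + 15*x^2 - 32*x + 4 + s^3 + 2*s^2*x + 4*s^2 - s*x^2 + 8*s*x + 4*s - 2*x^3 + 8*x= s^3 - 3*s^2 - 16*s - 2*x^3 + x^2*(15 - s) + x*(2*s^2 - 16) - 12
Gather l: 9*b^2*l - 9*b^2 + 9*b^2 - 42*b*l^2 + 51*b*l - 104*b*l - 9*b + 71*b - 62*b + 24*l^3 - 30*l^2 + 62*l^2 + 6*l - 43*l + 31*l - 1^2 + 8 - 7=24*l^3 + l^2*(32 - 42*b) + l*(9*b^2 - 53*b - 6)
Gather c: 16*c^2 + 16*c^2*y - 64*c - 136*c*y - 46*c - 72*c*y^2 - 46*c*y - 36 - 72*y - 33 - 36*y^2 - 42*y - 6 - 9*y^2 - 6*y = c^2*(16*y + 16) + c*(-72*y^2 - 182*y - 110) - 45*y^2 - 120*y - 75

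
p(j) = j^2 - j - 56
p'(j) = 2*j - 1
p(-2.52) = -47.13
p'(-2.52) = -6.04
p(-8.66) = 27.66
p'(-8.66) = -18.32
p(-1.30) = -53.01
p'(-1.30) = -3.60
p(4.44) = -40.73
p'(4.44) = 7.88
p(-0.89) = -54.32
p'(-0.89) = -2.78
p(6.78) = -16.81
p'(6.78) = 12.56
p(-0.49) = -55.27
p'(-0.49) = -1.98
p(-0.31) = -55.59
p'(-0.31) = -1.62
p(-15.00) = 184.00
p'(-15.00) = -31.00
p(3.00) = -50.00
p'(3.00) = 5.00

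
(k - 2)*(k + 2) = k^2 - 4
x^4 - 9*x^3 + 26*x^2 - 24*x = x*(x - 4)*(x - 3)*(x - 2)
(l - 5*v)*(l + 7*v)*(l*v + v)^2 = l^4*v^2 + 2*l^3*v^3 + 2*l^3*v^2 - 35*l^2*v^4 + 4*l^2*v^3 + l^2*v^2 - 70*l*v^4 + 2*l*v^3 - 35*v^4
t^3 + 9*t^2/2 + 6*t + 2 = (t + 1/2)*(t + 2)^2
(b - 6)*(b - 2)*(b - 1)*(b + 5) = b^4 - 4*b^3 - 25*b^2 + 88*b - 60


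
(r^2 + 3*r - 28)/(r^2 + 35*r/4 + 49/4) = 4*(r - 4)/(4*r + 7)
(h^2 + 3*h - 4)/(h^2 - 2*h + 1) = (h + 4)/(h - 1)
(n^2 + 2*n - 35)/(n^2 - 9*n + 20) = (n + 7)/(n - 4)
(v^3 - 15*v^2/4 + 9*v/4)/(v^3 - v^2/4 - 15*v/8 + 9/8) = 2*v*(v - 3)/(2*v^2 + v - 3)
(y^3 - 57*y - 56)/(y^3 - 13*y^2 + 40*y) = (y^2 + 8*y + 7)/(y*(y - 5))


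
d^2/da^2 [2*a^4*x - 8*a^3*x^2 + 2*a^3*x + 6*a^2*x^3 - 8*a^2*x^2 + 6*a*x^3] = 4*x*(6*a^2 - 12*a*x + 3*a + 3*x^2 - 4*x)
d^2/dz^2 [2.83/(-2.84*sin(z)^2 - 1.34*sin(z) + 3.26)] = (91.302592*sin(z)^4 + 32.309544*sin(z)^3 - 27.067252*sin(z)^2 - 52.256516*sin(z) - 62.56564)/(2.84*sin(z)^2 + 1.34*sin(z) - 3.26)^3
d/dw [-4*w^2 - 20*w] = -8*w - 20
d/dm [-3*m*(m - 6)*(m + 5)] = -9*m^2 + 6*m + 90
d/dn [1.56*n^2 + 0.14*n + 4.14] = 3.12*n + 0.14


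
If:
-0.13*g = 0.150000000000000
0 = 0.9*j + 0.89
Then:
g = -1.15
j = -0.99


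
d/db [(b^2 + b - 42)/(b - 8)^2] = (76 - 17*b)/(b^3 - 24*b^2 + 192*b - 512)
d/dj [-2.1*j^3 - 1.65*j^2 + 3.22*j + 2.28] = -6.3*j^2 - 3.3*j + 3.22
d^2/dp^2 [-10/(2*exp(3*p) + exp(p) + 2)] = 10*(-2*(6*exp(2*p) + 1)^2*exp(p) + (18*exp(2*p) + 1)*(2*exp(3*p) + exp(p) + 2))*exp(p)/(2*exp(3*p) + exp(p) + 2)^3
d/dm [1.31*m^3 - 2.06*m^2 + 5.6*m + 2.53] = 3.93*m^2 - 4.12*m + 5.6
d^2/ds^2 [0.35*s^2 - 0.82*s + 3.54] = 0.700000000000000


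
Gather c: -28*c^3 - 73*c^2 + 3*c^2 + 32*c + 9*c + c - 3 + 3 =-28*c^3 - 70*c^2 + 42*c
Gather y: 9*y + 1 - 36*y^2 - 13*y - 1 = -36*y^2 - 4*y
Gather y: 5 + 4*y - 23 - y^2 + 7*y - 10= -y^2 + 11*y - 28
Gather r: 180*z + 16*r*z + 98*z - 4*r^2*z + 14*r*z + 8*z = -4*r^2*z + 30*r*z + 286*z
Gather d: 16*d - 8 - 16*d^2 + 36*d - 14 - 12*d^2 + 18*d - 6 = -28*d^2 + 70*d - 28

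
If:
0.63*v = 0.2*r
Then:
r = 3.15*v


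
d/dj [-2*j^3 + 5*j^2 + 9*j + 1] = -6*j^2 + 10*j + 9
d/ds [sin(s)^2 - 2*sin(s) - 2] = 2*(sin(s) - 1)*cos(s)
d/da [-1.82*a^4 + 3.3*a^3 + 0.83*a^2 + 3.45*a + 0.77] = -7.28*a^3 + 9.9*a^2 + 1.66*a + 3.45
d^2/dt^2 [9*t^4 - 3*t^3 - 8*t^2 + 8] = 108*t^2 - 18*t - 16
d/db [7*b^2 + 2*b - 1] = 14*b + 2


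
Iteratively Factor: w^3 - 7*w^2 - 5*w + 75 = (w - 5)*(w^2 - 2*w - 15) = (w - 5)^2*(w + 3)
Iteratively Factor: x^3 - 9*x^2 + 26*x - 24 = (x - 3)*(x^2 - 6*x + 8) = (x - 4)*(x - 3)*(x - 2)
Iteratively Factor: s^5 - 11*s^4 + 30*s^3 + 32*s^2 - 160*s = (s + 2)*(s^4 - 13*s^3 + 56*s^2 - 80*s) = s*(s + 2)*(s^3 - 13*s^2 + 56*s - 80) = s*(s - 5)*(s + 2)*(s^2 - 8*s + 16) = s*(s - 5)*(s - 4)*(s + 2)*(s - 4)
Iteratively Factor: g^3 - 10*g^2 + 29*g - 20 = (g - 4)*(g^2 - 6*g + 5) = (g - 4)*(g - 1)*(g - 5)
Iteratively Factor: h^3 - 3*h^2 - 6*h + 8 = (h - 1)*(h^2 - 2*h - 8) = (h - 4)*(h - 1)*(h + 2)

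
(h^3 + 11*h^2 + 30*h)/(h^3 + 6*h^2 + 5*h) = (h + 6)/(h + 1)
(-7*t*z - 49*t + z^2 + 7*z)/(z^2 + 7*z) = (-7*t + z)/z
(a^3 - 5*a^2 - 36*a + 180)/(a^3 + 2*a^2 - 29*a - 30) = (a - 6)/(a + 1)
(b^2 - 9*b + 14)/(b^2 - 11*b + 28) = (b - 2)/(b - 4)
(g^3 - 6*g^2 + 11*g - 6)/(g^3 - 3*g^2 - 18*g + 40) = (g^2 - 4*g + 3)/(g^2 - g - 20)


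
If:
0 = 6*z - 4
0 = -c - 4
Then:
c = -4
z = 2/3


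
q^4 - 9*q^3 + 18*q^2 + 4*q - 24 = (q - 6)*(q - 2)^2*(q + 1)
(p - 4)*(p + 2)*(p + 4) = p^3 + 2*p^2 - 16*p - 32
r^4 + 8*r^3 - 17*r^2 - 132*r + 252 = (r - 3)*(r - 2)*(r + 6)*(r + 7)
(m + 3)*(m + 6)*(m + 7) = m^3 + 16*m^2 + 81*m + 126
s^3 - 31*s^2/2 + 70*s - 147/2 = (s - 7)^2*(s - 3/2)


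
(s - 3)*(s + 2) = s^2 - s - 6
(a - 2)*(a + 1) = a^2 - a - 2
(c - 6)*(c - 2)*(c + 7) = c^3 - c^2 - 44*c + 84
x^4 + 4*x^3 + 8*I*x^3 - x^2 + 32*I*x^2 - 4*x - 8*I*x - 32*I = (x + 4)*(x + 8*I)*(-I*x + I)*(I*x + I)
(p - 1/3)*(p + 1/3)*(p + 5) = p^3 + 5*p^2 - p/9 - 5/9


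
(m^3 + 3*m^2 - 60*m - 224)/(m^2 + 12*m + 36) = (m^3 + 3*m^2 - 60*m - 224)/(m^2 + 12*m + 36)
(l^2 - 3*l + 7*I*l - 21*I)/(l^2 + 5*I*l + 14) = (l - 3)/(l - 2*I)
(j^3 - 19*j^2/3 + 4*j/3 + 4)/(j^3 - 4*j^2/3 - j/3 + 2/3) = (j - 6)/(j - 1)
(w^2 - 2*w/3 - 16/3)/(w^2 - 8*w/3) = (w + 2)/w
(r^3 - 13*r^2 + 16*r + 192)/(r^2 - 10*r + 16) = (r^2 - 5*r - 24)/(r - 2)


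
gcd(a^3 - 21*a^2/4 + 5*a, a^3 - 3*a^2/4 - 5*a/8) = a^2 - 5*a/4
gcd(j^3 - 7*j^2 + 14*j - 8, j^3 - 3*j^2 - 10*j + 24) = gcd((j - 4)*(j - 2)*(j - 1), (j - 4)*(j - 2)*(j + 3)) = j^2 - 6*j + 8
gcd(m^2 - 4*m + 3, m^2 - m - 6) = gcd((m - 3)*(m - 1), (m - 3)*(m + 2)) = m - 3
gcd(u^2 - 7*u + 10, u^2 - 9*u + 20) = u - 5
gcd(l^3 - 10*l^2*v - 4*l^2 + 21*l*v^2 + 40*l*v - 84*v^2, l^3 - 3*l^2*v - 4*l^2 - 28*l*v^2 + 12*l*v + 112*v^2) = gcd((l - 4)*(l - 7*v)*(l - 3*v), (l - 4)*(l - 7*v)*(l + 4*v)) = -l^2 + 7*l*v + 4*l - 28*v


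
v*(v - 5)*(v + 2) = v^3 - 3*v^2 - 10*v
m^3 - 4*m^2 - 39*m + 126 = (m - 7)*(m - 3)*(m + 6)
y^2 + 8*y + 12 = (y + 2)*(y + 6)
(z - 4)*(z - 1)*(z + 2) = z^3 - 3*z^2 - 6*z + 8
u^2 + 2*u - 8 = (u - 2)*(u + 4)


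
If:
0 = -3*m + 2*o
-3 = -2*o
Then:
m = 1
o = 3/2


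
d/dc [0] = 0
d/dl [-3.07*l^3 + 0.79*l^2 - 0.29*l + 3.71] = -9.21*l^2 + 1.58*l - 0.29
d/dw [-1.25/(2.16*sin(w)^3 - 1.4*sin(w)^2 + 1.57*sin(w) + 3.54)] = (8.1*sin(w)^2 - 3.5*sin(w) + 1.9625)*cos(w)/(2.16*sin(w)^3 - 1.4*sin(w)^2 + 1.57*sin(w) + 3.54)^2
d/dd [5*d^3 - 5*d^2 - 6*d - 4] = 15*d^2 - 10*d - 6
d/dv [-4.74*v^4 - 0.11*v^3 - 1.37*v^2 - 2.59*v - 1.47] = -18.96*v^3 - 0.33*v^2 - 2.74*v - 2.59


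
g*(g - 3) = g^2 - 3*g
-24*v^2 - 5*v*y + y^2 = (-8*v + y)*(3*v + y)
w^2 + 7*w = w*(w + 7)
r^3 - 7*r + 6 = (r - 2)*(r - 1)*(r + 3)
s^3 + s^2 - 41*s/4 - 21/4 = (s - 3)*(s + 1/2)*(s + 7/2)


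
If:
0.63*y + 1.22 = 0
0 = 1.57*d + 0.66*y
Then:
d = 0.81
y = -1.94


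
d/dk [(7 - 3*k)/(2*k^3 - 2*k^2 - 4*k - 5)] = (12*k^3 - 48*k^2 + 28*k + 43)/(4*k^6 - 8*k^5 - 12*k^4 - 4*k^3 + 36*k^2 + 40*k + 25)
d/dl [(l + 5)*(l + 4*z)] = 2*l + 4*z + 5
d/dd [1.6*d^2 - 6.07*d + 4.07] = 3.2*d - 6.07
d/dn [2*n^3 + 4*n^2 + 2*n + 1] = 6*n^2 + 8*n + 2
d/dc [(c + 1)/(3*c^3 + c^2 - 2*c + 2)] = (3*c^3 + c^2 - 2*c - (c + 1)*(9*c^2 + 2*c - 2) + 2)/(3*c^3 + c^2 - 2*c + 2)^2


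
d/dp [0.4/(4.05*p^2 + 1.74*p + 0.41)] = (-3.24*p - 0.696)/(4.05*p^2 + 1.74*p + 0.41)^2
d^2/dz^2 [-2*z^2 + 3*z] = -4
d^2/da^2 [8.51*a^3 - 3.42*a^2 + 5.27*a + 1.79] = 51.06*a - 6.84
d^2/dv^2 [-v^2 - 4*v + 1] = -2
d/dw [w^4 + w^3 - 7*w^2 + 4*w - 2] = 4*w^3 + 3*w^2 - 14*w + 4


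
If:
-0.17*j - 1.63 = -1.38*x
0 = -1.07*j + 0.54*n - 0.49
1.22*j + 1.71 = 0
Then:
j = -1.40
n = -1.87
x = 1.01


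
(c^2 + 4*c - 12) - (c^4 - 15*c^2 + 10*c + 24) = -c^4 + 16*c^2 - 6*c - 36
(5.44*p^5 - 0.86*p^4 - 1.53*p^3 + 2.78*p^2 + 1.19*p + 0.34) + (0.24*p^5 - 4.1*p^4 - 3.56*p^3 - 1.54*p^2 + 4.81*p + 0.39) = 5.68*p^5 - 4.96*p^4 - 5.09*p^3 + 1.24*p^2 + 6.0*p + 0.73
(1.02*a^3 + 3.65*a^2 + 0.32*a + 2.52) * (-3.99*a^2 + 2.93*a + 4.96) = -4.0698*a^5 - 11.5749*a^4 + 14.4769*a^3 + 8.9868*a^2 + 8.9708*a + 12.4992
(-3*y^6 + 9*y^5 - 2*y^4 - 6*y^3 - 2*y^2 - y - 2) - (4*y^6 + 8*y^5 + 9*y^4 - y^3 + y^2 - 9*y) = -7*y^6 + y^5 - 11*y^4 - 5*y^3 - 3*y^2 + 8*y - 2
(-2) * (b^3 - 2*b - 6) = -2*b^3 + 4*b + 12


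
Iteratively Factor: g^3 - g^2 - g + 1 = (g - 1)*(g^2 - 1) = (g - 1)*(g + 1)*(g - 1)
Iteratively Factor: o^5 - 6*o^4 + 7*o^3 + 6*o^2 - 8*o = (o + 1)*(o^4 - 7*o^3 + 14*o^2 - 8*o) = (o - 2)*(o + 1)*(o^3 - 5*o^2 + 4*o) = o*(o - 2)*(o + 1)*(o^2 - 5*o + 4) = o*(o - 4)*(o - 2)*(o + 1)*(o - 1)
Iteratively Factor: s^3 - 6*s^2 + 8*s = (s - 4)*(s^2 - 2*s) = (s - 4)*(s - 2)*(s)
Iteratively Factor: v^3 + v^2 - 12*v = (v)*(v^2 + v - 12) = v*(v - 3)*(v + 4)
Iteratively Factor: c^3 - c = (c)*(c^2 - 1) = c*(c - 1)*(c + 1)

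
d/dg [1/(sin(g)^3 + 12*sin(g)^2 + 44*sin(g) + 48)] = (-24*sin(g) + 3*cos(g)^2 - 47)*cos(g)/(sin(g)^3 + 12*sin(g)^2 + 44*sin(g) + 48)^2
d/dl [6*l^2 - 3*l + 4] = 12*l - 3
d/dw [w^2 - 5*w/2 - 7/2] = 2*w - 5/2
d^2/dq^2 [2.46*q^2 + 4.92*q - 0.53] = 4.92000000000000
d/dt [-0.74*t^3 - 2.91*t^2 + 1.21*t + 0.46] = -2.22*t^2 - 5.82*t + 1.21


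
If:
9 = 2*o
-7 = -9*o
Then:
No Solution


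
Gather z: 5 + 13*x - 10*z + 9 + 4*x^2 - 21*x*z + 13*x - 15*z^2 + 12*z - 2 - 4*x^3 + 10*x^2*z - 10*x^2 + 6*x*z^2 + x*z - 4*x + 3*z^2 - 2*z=-4*x^3 - 6*x^2 + 22*x + z^2*(6*x - 12) + z*(10*x^2 - 20*x) + 12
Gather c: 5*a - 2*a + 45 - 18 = 3*a + 27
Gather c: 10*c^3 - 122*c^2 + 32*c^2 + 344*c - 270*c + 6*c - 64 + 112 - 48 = 10*c^3 - 90*c^2 + 80*c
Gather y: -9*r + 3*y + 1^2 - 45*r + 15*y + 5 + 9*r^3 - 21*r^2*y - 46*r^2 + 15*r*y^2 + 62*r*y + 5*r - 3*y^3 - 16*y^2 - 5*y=9*r^3 - 46*r^2 - 49*r - 3*y^3 + y^2*(15*r - 16) + y*(-21*r^2 + 62*r + 13) + 6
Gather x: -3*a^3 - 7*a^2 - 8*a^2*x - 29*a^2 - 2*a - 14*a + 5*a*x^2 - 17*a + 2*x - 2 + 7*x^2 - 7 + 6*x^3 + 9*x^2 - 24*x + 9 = -3*a^3 - 36*a^2 - 33*a + 6*x^3 + x^2*(5*a + 16) + x*(-8*a^2 - 22)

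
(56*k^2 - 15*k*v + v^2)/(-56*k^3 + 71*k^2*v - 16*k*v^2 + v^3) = 1/(-k + v)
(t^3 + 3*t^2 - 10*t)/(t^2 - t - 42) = t*(-t^2 - 3*t + 10)/(-t^2 + t + 42)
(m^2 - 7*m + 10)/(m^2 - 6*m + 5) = (m - 2)/(m - 1)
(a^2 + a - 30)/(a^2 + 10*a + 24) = (a - 5)/(a + 4)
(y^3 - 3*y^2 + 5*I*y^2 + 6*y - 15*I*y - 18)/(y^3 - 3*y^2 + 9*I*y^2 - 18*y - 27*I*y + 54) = (y - I)/(y + 3*I)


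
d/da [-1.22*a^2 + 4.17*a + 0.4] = 4.17 - 2.44*a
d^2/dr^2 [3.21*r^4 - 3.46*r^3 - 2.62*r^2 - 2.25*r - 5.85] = 38.52*r^2 - 20.76*r - 5.24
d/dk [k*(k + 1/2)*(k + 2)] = 3*k^2 + 5*k + 1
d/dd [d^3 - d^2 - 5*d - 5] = 3*d^2 - 2*d - 5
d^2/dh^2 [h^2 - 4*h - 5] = 2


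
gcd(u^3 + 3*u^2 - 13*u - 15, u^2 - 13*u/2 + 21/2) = u - 3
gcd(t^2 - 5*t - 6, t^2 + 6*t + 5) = t + 1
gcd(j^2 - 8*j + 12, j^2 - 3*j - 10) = 1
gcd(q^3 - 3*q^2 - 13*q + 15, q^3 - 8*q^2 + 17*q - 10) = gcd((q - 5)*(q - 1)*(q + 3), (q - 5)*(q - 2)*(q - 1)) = q^2 - 6*q + 5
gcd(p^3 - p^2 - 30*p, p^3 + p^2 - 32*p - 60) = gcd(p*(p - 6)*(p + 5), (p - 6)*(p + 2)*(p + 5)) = p^2 - p - 30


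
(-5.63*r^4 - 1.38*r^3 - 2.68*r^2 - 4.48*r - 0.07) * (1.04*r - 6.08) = -5.8552*r^5 + 32.7952*r^4 + 5.6032*r^3 + 11.6352*r^2 + 27.1656*r + 0.4256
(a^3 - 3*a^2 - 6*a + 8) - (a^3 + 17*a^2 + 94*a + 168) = -20*a^2 - 100*a - 160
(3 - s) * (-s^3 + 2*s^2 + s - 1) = s^4 - 5*s^3 + 5*s^2 + 4*s - 3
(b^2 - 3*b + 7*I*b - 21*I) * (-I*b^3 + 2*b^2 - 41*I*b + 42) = -I*b^5 + 9*b^4 + 3*I*b^4 - 27*b^3 - 27*I*b^3 + 329*b^2 + 81*I*b^2 - 987*b + 294*I*b - 882*I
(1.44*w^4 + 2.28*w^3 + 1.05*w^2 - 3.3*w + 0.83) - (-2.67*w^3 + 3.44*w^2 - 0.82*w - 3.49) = 1.44*w^4 + 4.95*w^3 - 2.39*w^2 - 2.48*w + 4.32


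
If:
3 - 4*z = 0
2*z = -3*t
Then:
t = -1/2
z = 3/4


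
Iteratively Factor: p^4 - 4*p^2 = (p - 2)*(p^3 + 2*p^2) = p*(p - 2)*(p^2 + 2*p) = p*(p - 2)*(p + 2)*(p)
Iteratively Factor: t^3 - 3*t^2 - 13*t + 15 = (t - 5)*(t^2 + 2*t - 3) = (t - 5)*(t + 3)*(t - 1)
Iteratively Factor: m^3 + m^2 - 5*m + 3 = (m + 3)*(m^2 - 2*m + 1) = (m - 1)*(m + 3)*(m - 1)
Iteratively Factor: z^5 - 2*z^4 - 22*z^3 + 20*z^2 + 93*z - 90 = (z - 1)*(z^4 - z^3 - 23*z^2 - 3*z + 90) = (z - 1)*(z + 3)*(z^3 - 4*z^2 - 11*z + 30) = (z - 1)*(z + 3)^2*(z^2 - 7*z + 10) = (z - 5)*(z - 1)*(z + 3)^2*(z - 2)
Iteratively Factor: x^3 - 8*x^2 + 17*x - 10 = (x - 1)*(x^2 - 7*x + 10) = (x - 5)*(x - 1)*(x - 2)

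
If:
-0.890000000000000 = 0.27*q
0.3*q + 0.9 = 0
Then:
No Solution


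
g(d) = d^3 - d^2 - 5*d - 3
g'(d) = 3*d^2 - 2*d - 5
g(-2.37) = -10.08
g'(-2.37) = 16.59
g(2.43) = -6.71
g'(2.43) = 7.85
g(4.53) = 46.79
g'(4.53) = 47.50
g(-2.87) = -20.53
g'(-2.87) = 25.45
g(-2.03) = -5.34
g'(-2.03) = 11.42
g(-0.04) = -2.80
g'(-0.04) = -4.92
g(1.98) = -9.06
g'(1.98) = 2.80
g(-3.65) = -46.70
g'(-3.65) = 42.27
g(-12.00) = -1815.00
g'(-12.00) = 451.00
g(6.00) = 147.00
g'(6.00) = 91.00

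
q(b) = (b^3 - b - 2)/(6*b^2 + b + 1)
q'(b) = (-12*b - 1)*(b^3 - b - 2)/(6*b^2 + b + 1)^2 + (3*b^2 - 1)/(6*b^2 + b + 1) = ((12*b + 1)*(-b^3 + b + 2) + (3*b^2 - 1)*(6*b^2 + b + 1))/(6*b^2 + b + 1)^2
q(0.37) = -1.06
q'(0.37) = 2.36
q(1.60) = 0.03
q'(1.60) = 0.34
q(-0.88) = -0.38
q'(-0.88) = -0.48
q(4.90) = 0.74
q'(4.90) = 0.18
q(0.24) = -1.40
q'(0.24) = 2.91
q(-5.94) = -0.99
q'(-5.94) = 0.17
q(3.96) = 0.57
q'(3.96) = 0.19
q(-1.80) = -0.32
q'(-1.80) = 0.11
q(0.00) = -2.00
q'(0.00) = 1.00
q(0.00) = -2.00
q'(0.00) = 1.00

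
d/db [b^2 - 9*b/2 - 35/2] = 2*b - 9/2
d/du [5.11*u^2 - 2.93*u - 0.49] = 10.22*u - 2.93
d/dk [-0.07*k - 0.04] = -0.0700000000000000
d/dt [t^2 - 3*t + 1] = 2*t - 3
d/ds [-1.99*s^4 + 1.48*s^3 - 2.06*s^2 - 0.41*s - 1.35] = -7.96*s^3 + 4.44*s^2 - 4.12*s - 0.41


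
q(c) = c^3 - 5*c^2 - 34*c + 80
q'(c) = 3*c^2 - 10*c - 34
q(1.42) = 24.50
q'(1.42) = -42.15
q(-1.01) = 108.21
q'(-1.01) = -20.84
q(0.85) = 48.10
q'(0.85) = -40.33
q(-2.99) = 110.23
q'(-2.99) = 22.72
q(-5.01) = -0.91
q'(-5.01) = 91.40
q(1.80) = 8.43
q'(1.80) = -42.28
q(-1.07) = 109.43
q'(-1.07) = -19.87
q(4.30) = -79.14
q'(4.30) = -21.53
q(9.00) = 98.00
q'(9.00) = 119.00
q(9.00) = 98.00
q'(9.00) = 119.00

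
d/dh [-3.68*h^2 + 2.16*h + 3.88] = 2.16 - 7.36*h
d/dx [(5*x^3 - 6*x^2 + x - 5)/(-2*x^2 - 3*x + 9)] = (-10*x^4 - 30*x^3 + 155*x^2 - 128*x - 6)/(4*x^4 + 12*x^3 - 27*x^2 - 54*x + 81)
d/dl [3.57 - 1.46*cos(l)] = 1.46*sin(l)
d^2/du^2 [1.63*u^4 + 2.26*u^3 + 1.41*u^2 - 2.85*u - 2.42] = 19.56*u^2 + 13.56*u + 2.82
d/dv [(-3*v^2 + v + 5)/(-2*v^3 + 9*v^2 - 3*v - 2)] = (-6*v^4 + 4*v^3 + 30*v^2 - 78*v + 13)/(4*v^6 - 36*v^5 + 93*v^4 - 46*v^3 - 27*v^2 + 12*v + 4)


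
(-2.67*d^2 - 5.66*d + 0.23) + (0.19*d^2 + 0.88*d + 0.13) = -2.48*d^2 - 4.78*d + 0.36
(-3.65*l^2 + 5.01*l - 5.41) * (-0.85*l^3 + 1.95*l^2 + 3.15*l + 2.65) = 3.1025*l^5 - 11.376*l^4 + 2.8705*l^3 - 4.4405*l^2 - 3.765*l - 14.3365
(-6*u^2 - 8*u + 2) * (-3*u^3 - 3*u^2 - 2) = 18*u^5 + 42*u^4 + 18*u^3 + 6*u^2 + 16*u - 4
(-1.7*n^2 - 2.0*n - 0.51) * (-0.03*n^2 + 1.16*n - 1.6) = 0.051*n^4 - 1.912*n^3 + 0.4153*n^2 + 2.6084*n + 0.816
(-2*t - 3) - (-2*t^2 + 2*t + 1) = 2*t^2 - 4*t - 4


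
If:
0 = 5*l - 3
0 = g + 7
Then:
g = -7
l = 3/5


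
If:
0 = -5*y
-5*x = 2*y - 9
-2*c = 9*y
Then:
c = 0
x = 9/5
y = 0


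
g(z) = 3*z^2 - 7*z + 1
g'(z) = 6*z - 7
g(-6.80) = 187.32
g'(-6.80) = -47.80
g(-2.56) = 38.58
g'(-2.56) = -22.36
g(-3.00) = 49.00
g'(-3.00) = -25.00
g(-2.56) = 38.58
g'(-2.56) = -22.36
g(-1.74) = 22.26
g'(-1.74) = -17.44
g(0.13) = 0.14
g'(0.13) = -6.22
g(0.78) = -2.63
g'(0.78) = -2.32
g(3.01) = 7.11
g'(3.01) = 11.06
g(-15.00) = 781.00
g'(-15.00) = -97.00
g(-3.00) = 49.00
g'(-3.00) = -25.00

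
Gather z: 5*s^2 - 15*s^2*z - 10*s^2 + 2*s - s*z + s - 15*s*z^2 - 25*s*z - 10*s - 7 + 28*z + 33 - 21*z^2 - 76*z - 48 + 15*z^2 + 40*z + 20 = -5*s^2 - 7*s + z^2*(-15*s - 6) + z*(-15*s^2 - 26*s - 8) - 2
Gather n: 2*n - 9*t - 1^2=2*n - 9*t - 1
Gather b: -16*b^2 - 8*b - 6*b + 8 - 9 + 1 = -16*b^2 - 14*b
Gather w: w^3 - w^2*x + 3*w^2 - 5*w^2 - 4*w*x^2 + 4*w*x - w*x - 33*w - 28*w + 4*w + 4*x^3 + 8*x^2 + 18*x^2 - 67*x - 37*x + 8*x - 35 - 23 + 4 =w^3 + w^2*(-x - 2) + w*(-4*x^2 + 3*x - 57) + 4*x^3 + 26*x^2 - 96*x - 54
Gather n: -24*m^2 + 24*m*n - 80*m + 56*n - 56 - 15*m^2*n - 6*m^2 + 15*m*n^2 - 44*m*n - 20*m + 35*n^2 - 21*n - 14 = -30*m^2 - 100*m + n^2*(15*m + 35) + n*(-15*m^2 - 20*m + 35) - 70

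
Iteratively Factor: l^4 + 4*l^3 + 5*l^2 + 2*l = (l + 2)*(l^3 + 2*l^2 + l) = l*(l + 2)*(l^2 + 2*l + 1) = l*(l + 1)*(l + 2)*(l + 1)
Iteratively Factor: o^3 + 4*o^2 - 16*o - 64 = (o - 4)*(o^2 + 8*o + 16) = (o - 4)*(o + 4)*(o + 4)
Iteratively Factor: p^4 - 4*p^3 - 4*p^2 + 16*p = (p)*(p^3 - 4*p^2 - 4*p + 16) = p*(p - 2)*(p^2 - 2*p - 8) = p*(p - 2)*(p + 2)*(p - 4)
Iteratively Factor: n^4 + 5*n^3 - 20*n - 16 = (n + 4)*(n^3 + n^2 - 4*n - 4) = (n + 2)*(n + 4)*(n^2 - n - 2) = (n - 2)*(n + 2)*(n + 4)*(n + 1)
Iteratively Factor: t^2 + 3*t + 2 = (t + 2)*(t + 1)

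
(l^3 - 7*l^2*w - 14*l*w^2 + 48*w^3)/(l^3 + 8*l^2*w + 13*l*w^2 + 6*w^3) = (l^3 - 7*l^2*w - 14*l*w^2 + 48*w^3)/(l^3 + 8*l^2*w + 13*l*w^2 + 6*w^3)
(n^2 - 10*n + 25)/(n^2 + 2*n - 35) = (n - 5)/(n + 7)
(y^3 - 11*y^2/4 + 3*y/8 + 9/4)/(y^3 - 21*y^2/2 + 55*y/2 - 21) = (y + 3/4)/(y - 7)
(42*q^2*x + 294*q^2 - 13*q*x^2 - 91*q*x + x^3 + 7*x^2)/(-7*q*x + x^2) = -6*q - 42*q/x + x + 7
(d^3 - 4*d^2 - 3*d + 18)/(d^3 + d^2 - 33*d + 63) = (d + 2)/(d + 7)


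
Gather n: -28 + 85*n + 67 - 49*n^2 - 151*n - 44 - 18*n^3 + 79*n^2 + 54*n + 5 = -18*n^3 + 30*n^2 - 12*n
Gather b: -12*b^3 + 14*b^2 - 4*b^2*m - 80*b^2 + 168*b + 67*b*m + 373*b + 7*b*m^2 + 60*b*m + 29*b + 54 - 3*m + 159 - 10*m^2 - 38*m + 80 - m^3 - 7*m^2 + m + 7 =-12*b^3 + b^2*(-4*m - 66) + b*(7*m^2 + 127*m + 570) - m^3 - 17*m^2 - 40*m + 300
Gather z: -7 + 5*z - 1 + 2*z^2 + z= 2*z^2 + 6*z - 8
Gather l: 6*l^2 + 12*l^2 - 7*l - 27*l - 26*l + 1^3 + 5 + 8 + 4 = 18*l^2 - 60*l + 18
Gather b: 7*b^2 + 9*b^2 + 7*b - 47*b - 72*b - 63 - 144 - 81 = 16*b^2 - 112*b - 288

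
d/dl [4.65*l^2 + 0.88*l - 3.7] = 9.3*l + 0.88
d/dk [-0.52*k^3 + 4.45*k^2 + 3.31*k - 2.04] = -1.56*k^2 + 8.9*k + 3.31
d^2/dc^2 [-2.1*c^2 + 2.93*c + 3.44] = -4.20000000000000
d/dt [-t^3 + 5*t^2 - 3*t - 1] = -3*t^2 + 10*t - 3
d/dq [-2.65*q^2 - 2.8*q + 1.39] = -5.3*q - 2.8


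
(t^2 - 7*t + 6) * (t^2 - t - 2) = t^4 - 8*t^3 + 11*t^2 + 8*t - 12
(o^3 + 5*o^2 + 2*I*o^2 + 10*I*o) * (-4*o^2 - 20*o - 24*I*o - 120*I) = -4*o^5 - 40*o^4 - 32*I*o^4 - 52*o^3 - 320*I*o^3 + 480*o^2 - 800*I*o^2 + 1200*o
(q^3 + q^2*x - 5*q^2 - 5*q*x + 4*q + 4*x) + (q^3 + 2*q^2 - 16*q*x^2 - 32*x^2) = 2*q^3 + q^2*x - 3*q^2 - 16*q*x^2 - 5*q*x + 4*q - 32*x^2 + 4*x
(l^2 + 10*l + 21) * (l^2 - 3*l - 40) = l^4 + 7*l^3 - 49*l^2 - 463*l - 840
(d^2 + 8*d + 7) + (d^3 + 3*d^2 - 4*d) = d^3 + 4*d^2 + 4*d + 7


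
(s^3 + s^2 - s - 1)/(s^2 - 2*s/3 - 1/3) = 3*(s^2 + 2*s + 1)/(3*s + 1)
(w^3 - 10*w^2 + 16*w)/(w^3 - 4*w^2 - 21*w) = (-w^2 + 10*w - 16)/(-w^2 + 4*w + 21)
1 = 1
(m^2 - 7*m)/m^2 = (m - 7)/m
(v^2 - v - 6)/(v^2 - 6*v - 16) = (v - 3)/(v - 8)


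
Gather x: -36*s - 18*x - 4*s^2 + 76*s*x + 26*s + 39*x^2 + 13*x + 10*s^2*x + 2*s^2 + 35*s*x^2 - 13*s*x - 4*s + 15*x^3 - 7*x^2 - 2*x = -2*s^2 - 14*s + 15*x^3 + x^2*(35*s + 32) + x*(10*s^2 + 63*s - 7)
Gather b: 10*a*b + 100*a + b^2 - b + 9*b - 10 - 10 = 100*a + b^2 + b*(10*a + 8) - 20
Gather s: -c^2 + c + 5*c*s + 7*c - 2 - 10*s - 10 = -c^2 + 8*c + s*(5*c - 10) - 12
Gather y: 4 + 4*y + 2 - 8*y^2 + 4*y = -8*y^2 + 8*y + 6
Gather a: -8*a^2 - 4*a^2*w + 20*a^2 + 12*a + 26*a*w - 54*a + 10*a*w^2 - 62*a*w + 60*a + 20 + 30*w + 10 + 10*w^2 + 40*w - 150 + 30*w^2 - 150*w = a^2*(12 - 4*w) + a*(10*w^2 - 36*w + 18) + 40*w^2 - 80*w - 120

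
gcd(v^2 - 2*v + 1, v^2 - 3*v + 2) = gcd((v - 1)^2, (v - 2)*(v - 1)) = v - 1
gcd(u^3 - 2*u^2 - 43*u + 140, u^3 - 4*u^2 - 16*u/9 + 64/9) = u - 4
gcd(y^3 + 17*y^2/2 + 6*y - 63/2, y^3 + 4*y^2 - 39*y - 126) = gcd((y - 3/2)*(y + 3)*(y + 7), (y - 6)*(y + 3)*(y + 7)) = y^2 + 10*y + 21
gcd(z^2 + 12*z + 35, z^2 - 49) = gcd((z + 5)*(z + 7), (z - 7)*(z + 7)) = z + 7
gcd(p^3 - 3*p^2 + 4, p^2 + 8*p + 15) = 1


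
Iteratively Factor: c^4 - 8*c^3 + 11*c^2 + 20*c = (c - 5)*(c^3 - 3*c^2 - 4*c) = (c - 5)*(c + 1)*(c^2 - 4*c) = (c - 5)*(c - 4)*(c + 1)*(c)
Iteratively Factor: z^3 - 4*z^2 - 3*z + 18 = (z + 2)*(z^2 - 6*z + 9) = (z - 3)*(z + 2)*(z - 3)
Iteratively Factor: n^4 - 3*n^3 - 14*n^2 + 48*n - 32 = (n - 1)*(n^3 - 2*n^2 - 16*n + 32) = (n - 4)*(n - 1)*(n^2 + 2*n - 8) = (n - 4)*(n - 2)*(n - 1)*(n + 4)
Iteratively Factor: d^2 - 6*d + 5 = (d - 1)*(d - 5)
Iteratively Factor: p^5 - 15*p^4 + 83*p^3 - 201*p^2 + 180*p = (p - 5)*(p^4 - 10*p^3 + 33*p^2 - 36*p) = (p - 5)*(p - 4)*(p^3 - 6*p^2 + 9*p) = p*(p - 5)*(p - 4)*(p^2 - 6*p + 9) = p*(p - 5)*(p - 4)*(p - 3)*(p - 3)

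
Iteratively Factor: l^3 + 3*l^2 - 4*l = (l + 4)*(l^2 - l) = l*(l + 4)*(l - 1)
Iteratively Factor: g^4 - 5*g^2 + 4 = (g - 1)*(g^3 + g^2 - 4*g - 4) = (g - 2)*(g - 1)*(g^2 + 3*g + 2) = (g - 2)*(g - 1)*(g + 2)*(g + 1)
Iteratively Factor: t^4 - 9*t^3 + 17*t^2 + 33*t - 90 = (t - 3)*(t^3 - 6*t^2 - t + 30) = (t - 3)^2*(t^2 - 3*t - 10) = (t - 5)*(t - 3)^2*(t + 2)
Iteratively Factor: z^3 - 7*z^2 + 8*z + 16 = (z - 4)*(z^2 - 3*z - 4) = (z - 4)*(z + 1)*(z - 4)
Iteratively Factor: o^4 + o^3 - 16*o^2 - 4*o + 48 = (o - 2)*(o^3 + 3*o^2 - 10*o - 24) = (o - 2)*(o + 2)*(o^2 + o - 12) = (o - 3)*(o - 2)*(o + 2)*(o + 4)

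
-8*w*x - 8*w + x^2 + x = (-8*w + x)*(x + 1)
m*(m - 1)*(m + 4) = m^3 + 3*m^2 - 4*m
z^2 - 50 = (z - 5*sqrt(2))*(z + 5*sqrt(2))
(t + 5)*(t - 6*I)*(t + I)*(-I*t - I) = -I*t^4 - 5*t^3 - 6*I*t^3 - 30*t^2 - 11*I*t^2 - 25*t - 36*I*t - 30*I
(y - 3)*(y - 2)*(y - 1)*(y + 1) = y^4 - 5*y^3 + 5*y^2 + 5*y - 6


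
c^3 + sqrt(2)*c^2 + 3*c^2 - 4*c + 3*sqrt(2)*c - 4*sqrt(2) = (c - 1)*(c + 4)*(c + sqrt(2))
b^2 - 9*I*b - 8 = (b - 8*I)*(b - I)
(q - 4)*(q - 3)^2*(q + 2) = q^4 - 8*q^3 + 13*q^2 + 30*q - 72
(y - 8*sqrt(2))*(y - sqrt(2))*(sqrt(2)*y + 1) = sqrt(2)*y^3 - 17*y^2 + 7*sqrt(2)*y + 16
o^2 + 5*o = o*(o + 5)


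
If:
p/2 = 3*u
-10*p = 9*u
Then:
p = 0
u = 0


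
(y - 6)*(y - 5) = y^2 - 11*y + 30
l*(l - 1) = l^2 - l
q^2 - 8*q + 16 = (q - 4)^2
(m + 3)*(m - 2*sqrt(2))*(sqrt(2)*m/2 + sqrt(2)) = sqrt(2)*m^3/2 - 2*m^2 + 5*sqrt(2)*m^2/2 - 10*m + 3*sqrt(2)*m - 12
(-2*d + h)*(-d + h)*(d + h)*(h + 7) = 2*d^3*h + 14*d^3 - d^2*h^2 - 7*d^2*h - 2*d*h^3 - 14*d*h^2 + h^4 + 7*h^3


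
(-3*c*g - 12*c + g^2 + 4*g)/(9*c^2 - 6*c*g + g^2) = (-g - 4)/(3*c - g)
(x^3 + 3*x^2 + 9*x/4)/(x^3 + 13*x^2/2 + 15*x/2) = (x + 3/2)/(x + 5)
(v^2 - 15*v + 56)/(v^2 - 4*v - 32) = (v - 7)/(v + 4)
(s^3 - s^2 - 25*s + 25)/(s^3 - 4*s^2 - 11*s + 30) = (s^2 + 4*s - 5)/(s^2 + s - 6)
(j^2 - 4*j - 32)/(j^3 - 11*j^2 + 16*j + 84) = (j^2 - 4*j - 32)/(j^3 - 11*j^2 + 16*j + 84)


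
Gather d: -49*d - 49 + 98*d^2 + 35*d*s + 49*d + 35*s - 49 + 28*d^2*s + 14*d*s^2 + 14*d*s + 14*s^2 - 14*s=d^2*(28*s + 98) + d*(14*s^2 + 49*s) + 14*s^2 + 21*s - 98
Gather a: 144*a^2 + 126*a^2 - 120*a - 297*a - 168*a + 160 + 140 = 270*a^2 - 585*a + 300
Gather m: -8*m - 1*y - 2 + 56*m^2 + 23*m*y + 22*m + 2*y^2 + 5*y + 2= 56*m^2 + m*(23*y + 14) + 2*y^2 + 4*y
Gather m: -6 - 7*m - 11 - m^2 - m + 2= -m^2 - 8*m - 15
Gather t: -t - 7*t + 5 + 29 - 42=-8*t - 8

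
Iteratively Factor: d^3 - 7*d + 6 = (d + 3)*(d^2 - 3*d + 2) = (d - 1)*(d + 3)*(d - 2)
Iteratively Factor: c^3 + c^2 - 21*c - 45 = (c - 5)*(c^2 + 6*c + 9) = (c - 5)*(c + 3)*(c + 3)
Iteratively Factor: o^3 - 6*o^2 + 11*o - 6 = (o - 2)*(o^2 - 4*o + 3) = (o - 2)*(o - 1)*(o - 3)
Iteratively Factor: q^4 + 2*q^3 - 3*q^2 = (q - 1)*(q^3 + 3*q^2) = (q - 1)*(q + 3)*(q^2) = q*(q - 1)*(q + 3)*(q)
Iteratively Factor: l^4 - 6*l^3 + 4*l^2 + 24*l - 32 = (l - 4)*(l^3 - 2*l^2 - 4*l + 8) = (l - 4)*(l - 2)*(l^2 - 4) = (l - 4)*(l - 2)^2*(l + 2)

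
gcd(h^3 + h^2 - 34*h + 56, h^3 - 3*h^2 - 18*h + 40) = h - 2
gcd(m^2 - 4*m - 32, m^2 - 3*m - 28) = m + 4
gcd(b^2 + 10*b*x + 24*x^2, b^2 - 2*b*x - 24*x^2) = b + 4*x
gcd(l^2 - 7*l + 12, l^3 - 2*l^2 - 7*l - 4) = l - 4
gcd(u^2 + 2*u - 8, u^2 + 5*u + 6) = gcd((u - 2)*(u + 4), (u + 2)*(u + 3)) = 1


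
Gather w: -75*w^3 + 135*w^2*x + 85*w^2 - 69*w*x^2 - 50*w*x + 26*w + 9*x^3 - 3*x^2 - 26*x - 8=-75*w^3 + w^2*(135*x + 85) + w*(-69*x^2 - 50*x + 26) + 9*x^3 - 3*x^2 - 26*x - 8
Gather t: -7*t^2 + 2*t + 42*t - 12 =-7*t^2 + 44*t - 12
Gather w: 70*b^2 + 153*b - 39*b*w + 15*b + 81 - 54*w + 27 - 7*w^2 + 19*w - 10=70*b^2 + 168*b - 7*w^2 + w*(-39*b - 35) + 98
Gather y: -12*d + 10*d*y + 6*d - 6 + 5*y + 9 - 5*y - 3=10*d*y - 6*d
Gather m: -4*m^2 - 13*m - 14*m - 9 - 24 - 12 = -4*m^2 - 27*m - 45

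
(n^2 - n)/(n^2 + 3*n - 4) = n/(n + 4)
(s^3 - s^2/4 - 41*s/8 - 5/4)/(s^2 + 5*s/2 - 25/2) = (4*s^2 + 9*s + 2)/(4*(s + 5))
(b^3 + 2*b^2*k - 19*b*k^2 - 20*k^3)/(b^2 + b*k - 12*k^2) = (b^3 + 2*b^2*k - 19*b*k^2 - 20*k^3)/(b^2 + b*k - 12*k^2)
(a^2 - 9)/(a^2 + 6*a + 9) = (a - 3)/(a + 3)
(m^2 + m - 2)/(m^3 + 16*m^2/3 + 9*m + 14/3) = 3*(m - 1)/(3*m^2 + 10*m + 7)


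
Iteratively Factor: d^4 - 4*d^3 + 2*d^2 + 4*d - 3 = (d - 1)*(d^3 - 3*d^2 - d + 3) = (d - 1)*(d + 1)*(d^2 - 4*d + 3) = (d - 1)^2*(d + 1)*(d - 3)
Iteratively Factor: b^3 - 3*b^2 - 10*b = (b + 2)*(b^2 - 5*b) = b*(b + 2)*(b - 5)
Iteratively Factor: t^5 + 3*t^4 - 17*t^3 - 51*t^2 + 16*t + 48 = (t + 4)*(t^4 - t^3 - 13*t^2 + t + 12) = (t + 3)*(t + 4)*(t^3 - 4*t^2 - t + 4) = (t + 1)*(t + 3)*(t + 4)*(t^2 - 5*t + 4) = (t - 1)*(t + 1)*(t + 3)*(t + 4)*(t - 4)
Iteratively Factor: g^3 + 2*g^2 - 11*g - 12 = (g - 3)*(g^2 + 5*g + 4) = (g - 3)*(g + 1)*(g + 4)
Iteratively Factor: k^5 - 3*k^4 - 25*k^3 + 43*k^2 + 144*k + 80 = (k + 4)*(k^4 - 7*k^3 + 3*k^2 + 31*k + 20) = (k + 1)*(k + 4)*(k^3 - 8*k^2 + 11*k + 20) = (k - 5)*(k + 1)*(k + 4)*(k^2 - 3*k - 4) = (k - 5)*(k + 1)^2*(k + 4)*(k - 4)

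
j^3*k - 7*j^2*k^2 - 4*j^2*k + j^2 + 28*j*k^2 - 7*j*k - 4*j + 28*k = (j - 4)*(j - 7*k)*(j*k + 1)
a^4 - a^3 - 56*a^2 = a^2*(a - 8)*(a + 7)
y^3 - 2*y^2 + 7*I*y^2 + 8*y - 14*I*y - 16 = (y - 2)*(y - I)*(y + 8*I)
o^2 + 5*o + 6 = (o + 2)*(o + 3)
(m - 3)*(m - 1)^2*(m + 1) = m^4 - 4*m^3 + 2*m^2 + 4*m - 3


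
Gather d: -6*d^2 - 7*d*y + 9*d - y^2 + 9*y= -6*d^2 + d*(9 - 7*y) - y^2 + 9*y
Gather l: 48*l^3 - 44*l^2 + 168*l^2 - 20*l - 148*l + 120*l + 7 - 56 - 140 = 48*l^3 + 124*l^2 - 48*l - 189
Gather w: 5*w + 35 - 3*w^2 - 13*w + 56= -3*w^2 - 8*w + 91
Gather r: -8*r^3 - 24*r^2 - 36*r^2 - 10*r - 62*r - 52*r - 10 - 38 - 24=-8*r^3 - 60*r^2 - 124*r - 72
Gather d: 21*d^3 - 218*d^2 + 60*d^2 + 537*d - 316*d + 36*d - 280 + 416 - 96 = 21*d^3 - 158*d^2 + 257*d + 40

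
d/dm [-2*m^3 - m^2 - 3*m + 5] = -6*m^2 - 2*m - 3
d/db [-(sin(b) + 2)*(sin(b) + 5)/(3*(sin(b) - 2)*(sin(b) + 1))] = 4*(6*sin(b) - cos(2*b) + 2)*cos(b)/(3*(sin(b) - 2)^2*(sin(b) + 1)^2)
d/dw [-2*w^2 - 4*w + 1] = -4*w - 4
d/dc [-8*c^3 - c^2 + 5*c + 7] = -24*c^2 - 2*c + 5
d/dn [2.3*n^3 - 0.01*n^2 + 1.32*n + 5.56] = 6.9*n^2 - 0.02*n + 1.32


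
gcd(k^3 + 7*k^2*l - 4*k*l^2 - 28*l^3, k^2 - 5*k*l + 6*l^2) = k - 2*l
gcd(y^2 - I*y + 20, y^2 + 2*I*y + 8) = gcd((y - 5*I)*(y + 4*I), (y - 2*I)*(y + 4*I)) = y + 4*I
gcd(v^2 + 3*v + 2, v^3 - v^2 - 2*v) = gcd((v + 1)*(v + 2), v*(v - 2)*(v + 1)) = v + 1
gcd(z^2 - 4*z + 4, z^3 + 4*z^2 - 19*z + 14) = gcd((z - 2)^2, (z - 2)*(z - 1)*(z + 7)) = z - 2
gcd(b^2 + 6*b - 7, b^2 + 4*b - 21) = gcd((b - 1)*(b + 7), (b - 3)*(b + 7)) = b + 7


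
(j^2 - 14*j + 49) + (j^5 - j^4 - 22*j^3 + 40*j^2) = j^5 - j^4 - 22*j^3 + 41*j^2 - 14*j + 49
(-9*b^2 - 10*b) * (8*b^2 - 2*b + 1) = -72*b^4 - 62*b^3 + 11*b^2 - 10*b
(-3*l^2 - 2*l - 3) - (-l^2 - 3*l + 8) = -2*l^2 + l - 11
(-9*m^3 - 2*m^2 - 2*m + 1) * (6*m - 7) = -54*m^4 + 51*m^3 + 2*m^2 + 20*m - 7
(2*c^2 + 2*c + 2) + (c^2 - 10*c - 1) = 3*c^2 - 8*c + 1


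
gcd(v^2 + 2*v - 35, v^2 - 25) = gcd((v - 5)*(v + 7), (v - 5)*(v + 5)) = v - 5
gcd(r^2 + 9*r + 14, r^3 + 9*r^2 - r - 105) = r + 7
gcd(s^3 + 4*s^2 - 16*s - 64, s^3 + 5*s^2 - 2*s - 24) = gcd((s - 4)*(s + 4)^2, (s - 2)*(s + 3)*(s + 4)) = s + 4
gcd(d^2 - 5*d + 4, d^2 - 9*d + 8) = d - 1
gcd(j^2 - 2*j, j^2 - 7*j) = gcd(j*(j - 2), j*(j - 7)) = j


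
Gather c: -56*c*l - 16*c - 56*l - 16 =c*(-56*l - 16) - 56*l - 16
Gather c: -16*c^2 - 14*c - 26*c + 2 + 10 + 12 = -16*c^2 - 40*c + 24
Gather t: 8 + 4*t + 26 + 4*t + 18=8*t + 52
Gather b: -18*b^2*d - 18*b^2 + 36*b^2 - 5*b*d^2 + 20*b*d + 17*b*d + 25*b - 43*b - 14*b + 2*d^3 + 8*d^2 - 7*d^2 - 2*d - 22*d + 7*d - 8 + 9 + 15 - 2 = b^2*(18 - 18*d) + b*(-5*d^2 + 37*d - 32) + 2*d^3 + d^2 - 17*d + 14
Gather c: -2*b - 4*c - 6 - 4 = -2*b - 4*c - 10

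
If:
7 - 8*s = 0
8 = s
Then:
No Solution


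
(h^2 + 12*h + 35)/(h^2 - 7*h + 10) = (h^2 + 12*h + 35)/(h^2 - 7*h + 10)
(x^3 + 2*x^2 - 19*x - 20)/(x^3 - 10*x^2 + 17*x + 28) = (x + 5)/(x - 7)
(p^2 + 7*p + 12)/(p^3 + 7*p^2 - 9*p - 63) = (p + 4)/(p^2 + 4*p - 21)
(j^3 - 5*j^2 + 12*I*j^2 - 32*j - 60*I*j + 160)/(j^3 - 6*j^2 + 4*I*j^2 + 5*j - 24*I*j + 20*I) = (j + 8*I)/(j - 1)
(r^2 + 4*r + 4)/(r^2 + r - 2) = (r + 2)/(r - 1)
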